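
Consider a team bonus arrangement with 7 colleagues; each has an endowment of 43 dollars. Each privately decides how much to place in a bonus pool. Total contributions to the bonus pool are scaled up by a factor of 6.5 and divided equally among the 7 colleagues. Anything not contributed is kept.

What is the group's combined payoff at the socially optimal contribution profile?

1956.50 dollars

Each contributed unit returns 6.500 to the group as a whole (0.9286 to each of 7 players), which exceeds 1, so the social optimum is full contribution: group total = 6.500 × 301 = 1956.50.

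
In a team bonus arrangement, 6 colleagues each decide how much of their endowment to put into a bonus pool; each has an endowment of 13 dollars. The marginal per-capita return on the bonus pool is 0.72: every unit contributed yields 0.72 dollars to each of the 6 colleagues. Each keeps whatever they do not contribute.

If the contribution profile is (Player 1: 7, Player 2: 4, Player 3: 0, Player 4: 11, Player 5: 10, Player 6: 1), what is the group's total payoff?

Total contributed: 7 + 4 + 0 + 11 + 10 + 1 = 33; total kept: 6 × 13 − 33 = 45.
The bonus pool pays out 0.72 × 6 × 33 = 142.56 in aggregate.
Group total = 45 + 142.56 = 187.56.

187.56 dollars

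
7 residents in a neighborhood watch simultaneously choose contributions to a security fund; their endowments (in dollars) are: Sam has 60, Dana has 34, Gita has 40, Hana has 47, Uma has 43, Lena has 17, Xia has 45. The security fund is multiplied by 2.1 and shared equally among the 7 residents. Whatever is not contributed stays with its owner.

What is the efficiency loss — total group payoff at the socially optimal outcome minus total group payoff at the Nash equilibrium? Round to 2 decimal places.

314.60 dollars

The private return per contributed unit is 2.1/7 = 0.3000 < 1 for every player regardless of endowment, so the Nash equilibrium is zero contribution and the group total is Σ E_j = 60 + 34 + 40 + 47 + 43 + 17 + 45 = 286.
Each contributed unit returns 2.100 to the group, so the social optimum is full contribution by everyone: group total = 2.100 × 286 = 600.60.
Efficiency loss = (2.100 − 1) × 286 = 314.60.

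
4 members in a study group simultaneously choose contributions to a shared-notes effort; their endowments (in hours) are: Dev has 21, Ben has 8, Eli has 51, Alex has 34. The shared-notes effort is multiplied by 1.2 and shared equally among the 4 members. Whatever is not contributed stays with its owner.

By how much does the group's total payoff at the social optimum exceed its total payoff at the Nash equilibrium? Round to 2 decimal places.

22.80 hours

The private return per contributed unit is 1.2/4 = 0.3000 < 1 for every player regardless of endowment, so the Nash equilibrium is zero contribution and the group total is Σ E_j = 21 + 8 + 51 + 34 = 114.
Each contributed unit returns 1.200 to the group, so the social optimum is full contribution by everyone: group total = 1.200 × 114 = 136.80.
Efficiency loss = (1.200 − 1) × 114 = 22.80.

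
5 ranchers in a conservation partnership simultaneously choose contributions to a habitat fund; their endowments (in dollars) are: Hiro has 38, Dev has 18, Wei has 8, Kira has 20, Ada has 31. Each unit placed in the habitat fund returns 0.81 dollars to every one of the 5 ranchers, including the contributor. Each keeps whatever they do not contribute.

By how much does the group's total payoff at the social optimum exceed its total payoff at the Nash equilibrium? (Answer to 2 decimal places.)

350.75 dollars

The private return per contributed unit is 0.81 < 1 for everyone, so the Nash equilibrium is zero contribution and the group total is Σ E_j = 38 + 18 + 8 + 20 + 31 = 115.
Each contributed unit returns 4.050 to the group, so the social optimum is full contribution by everyone: group total = 4.050 × 115 = 465.75.
Efficiency loss = (4.050 − 1) × 115 = 350.75.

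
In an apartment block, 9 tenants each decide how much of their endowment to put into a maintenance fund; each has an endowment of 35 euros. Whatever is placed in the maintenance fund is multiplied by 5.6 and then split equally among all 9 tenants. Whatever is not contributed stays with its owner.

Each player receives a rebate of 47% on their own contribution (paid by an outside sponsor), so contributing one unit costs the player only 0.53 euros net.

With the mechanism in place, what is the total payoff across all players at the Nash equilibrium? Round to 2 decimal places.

The effective private return per unit is now (5.6/9) / 0.53 = 1.1740 > 1, so every player's dominant strategy flips to full contribution.
At the Nash equilibrium everyone contributes 35. Group total payoff = 9 × (35 × 0.47 + 5.6 × 35) = 1912.05.

1912.05 euros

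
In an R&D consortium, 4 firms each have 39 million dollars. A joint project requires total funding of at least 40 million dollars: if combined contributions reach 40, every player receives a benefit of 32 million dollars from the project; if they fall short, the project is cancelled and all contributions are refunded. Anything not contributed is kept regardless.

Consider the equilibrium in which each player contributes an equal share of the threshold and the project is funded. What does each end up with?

61 million dollars

Equal share of the threshold: 40/4 = 10.
At this profile no one gains by cutting their contribution: any cut drops the total below 40, the project is cancelled, contributions are refunded, and the deviator ends with 39, which is less than 39 − 10 + 32 = 61. Contributing more than 10 just wastes the excess. So contributing exactly 10 is a best response.
Each player's payoff: 39 − 10 + 32 = 61.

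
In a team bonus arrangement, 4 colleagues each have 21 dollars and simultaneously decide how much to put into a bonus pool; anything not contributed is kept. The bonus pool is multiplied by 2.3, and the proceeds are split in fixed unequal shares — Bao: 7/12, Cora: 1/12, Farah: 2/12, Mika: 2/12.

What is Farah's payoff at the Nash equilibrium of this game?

29.05 dollars

Player j's private return per contributed unit is 2.3 × (j's share). Contributing is weakly dominant for j when that share is at least 1/2.3 = 0.4348, and contributing 0 is dominant otherwise.
Bao alone (share 7/12) is above the threshold, contributing 21; the remaining 3 contribute 0. Total contributed: 21.
Farah keeps 21 and receives 2.3 × 21 × 2/12 = 8.05 from the bonus pool, for a payoff of 29.05.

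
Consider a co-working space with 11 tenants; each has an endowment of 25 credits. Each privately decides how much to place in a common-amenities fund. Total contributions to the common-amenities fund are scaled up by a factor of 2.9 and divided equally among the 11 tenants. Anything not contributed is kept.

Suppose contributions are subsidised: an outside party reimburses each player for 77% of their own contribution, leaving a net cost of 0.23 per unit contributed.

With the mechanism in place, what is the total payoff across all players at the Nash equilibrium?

Under the mechanism each unit contributed yields (2.9/11) / 0.23 = 1.1462 back to its contributor per unit of net cost, which exceeds 1, making full contribution the dominant choice for everyone.
At the Nash equilibrium everyone contributes 25. Group total payoff = 11 × (25 × 0.77 + 2.9 × 25) = 1009.25.

1009.25 credits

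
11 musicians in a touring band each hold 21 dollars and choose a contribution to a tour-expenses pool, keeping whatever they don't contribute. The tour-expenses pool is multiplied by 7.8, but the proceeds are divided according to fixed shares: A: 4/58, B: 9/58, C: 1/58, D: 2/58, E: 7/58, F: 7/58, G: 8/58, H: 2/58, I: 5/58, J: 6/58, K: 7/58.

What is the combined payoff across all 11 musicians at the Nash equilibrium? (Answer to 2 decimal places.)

For player j, contributing a unit is worthwhile iff 7.8 × (j's share) ≥ 1, i.e. iff j's share is at least 0.1282.
The shares above 0.1282 belong to B and G, contributing 21 each; the remaining 9 contribute 0. Total contributed: 42.
The tour-expenses pool pays out 7.8 × 42 = 327.60 in total (split across the unequal shares, but the aggregate is all that matters for the group sum).
The 9 free-riders keep 21 each, adding 189. Group total = 189 + 327.60 = 516.60.

516.60 dollars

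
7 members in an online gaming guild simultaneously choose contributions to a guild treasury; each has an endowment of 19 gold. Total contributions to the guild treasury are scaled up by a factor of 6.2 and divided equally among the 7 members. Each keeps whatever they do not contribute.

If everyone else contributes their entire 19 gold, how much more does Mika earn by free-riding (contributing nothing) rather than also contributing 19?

Switching from a contribution of 19 to 0 lets Mika keep an extra 19 gold, but lowers the guild treasury by 19, which costs Mika their own share of that drop: 6.2/7 × 19 = 16.83.
Net gain = 19 − 16.83 = 2.17. The private return per contributed unit (0.8857) is below 1, so free-riding is indeed the best response regardless of what the others do.

2.17 gold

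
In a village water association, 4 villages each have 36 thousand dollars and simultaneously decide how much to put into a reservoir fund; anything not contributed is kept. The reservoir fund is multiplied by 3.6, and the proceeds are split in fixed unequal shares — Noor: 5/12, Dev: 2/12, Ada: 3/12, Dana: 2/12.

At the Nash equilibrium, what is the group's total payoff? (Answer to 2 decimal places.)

A player with share s gets back 3.6·s per unit contributed, so full contribution is dominant for anyone with s > 1/3.6 = 0.2778 and zero contribution is dominant for anyone below.
Only Noor (5/12) clears that bar, contributing 36; the remaining 3 contribute 0. Total contributed: 36.
The reservoir fund pays out 3.6 × 36 = 129.60 in total (split across the unequal shares, but the aggregate is all that matters for the group sum).
The 3 free-riders keep 36 each, adding 108. Group total = 108 + 129.60 = 237.60.

237.60 thousand dollars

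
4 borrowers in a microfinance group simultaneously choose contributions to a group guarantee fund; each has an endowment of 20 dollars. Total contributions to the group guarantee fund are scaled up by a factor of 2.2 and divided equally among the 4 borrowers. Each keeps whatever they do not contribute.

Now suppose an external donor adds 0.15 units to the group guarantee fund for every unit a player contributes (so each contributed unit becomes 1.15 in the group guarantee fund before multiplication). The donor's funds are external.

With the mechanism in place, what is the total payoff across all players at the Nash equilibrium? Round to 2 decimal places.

80.00 dollars

With the mechanism, a contributed unit returns 2.2 × 1.15 / 4 = 0.6325 per unit of net cost — still below 1 — so contributing 0 remains dominant for every player.
At the Nash equilibrium no one contributes; group total payoff = 4 × 20 = 80.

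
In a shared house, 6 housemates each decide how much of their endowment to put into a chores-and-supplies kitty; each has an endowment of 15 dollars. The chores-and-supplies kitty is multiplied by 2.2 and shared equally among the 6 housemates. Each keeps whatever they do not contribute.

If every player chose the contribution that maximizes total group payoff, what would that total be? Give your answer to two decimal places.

198.00 dollars

Each contributed unit returns 2.200 to the group as a whole (0.3667 to each of 6 players), which exceeds 1, so the social optimum is full contribution: group total = 2.200 × 90 = 198.00.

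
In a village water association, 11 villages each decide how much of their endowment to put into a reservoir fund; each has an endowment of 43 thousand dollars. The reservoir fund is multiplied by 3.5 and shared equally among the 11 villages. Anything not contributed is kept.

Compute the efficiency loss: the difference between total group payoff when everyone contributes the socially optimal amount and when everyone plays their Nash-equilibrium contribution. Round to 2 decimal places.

1182.50 thousand dollars

Each contributed unit returns 3.5/11 = 0.3182 to its contributor — below 1 — so contributing 0 is dominant for every player. At the Nash equilibrium everyone keeps their 43, and the group total is 11 × 43 = 473.
Each contributed unit returns 3.500 to the group as a whole (0.3182 to each of 11 players), which exceeds 1, so the social optimum is full contribution: group total = 3.500 × 473 = 1655.50.
Efficiency loss = 1655.50 − 473 = 1182.50.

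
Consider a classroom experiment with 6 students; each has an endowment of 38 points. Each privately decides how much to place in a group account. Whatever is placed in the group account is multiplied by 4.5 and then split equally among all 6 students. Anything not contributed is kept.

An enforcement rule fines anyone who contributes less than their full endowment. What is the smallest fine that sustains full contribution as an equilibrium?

9.50 points

Given the others contribute fully, the best deviation is to contribute 0 (any partial contribution still incurs the fine and gives up units whose private return 0.7500 is below 1).
Deviating from 38 to 0 saves 38 points but forfeits the deviator's share of the drop in the group account: 4.5/6 × 38 = 28.50.
So the deviation gain is 38 − 28.50 = 9.50, and the fine must be at least 9.50 points to wipe it out.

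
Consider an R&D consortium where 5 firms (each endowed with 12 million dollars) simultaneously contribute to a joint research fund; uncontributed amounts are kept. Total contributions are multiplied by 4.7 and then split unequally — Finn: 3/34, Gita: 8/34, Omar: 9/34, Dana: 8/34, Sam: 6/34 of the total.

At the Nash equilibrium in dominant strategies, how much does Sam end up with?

For player j, contributing a unit is worthwhile iff 4.7 × (j's share) ≥ 1, i.e. iff j's share is at least 0.2128.
Gita, Omar and Dana clear that bar, contributing 12 each; the remaining 2 contribute 0. Total contributed: 36.
Sam keeps 12 and receives 4.7 × 36 × 6/34 = 29.86 from the joint research fund, for a payoff of 41.86.

41.86 million dollars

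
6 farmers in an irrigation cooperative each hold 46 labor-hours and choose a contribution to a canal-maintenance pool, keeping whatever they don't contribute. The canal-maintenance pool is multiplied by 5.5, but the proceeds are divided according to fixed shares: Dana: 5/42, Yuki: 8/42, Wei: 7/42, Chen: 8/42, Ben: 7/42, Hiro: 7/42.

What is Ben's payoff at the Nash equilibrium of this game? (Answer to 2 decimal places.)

130.33 labor-hours

Player j's private return per contributed unit is 5.5 × (j's share). Contributing is weakly dominant for j when that share is at least 1/5.5 = 0.1818, and contributing 0 is dominant otherwise.
Yuki and Chen are above the threshold, contributing 46 each; the remaining 4 contribute 0. Total contributed: 92.
Ben keeps 46 and receives 5.5 × 92 × 7/42 = 84.33 from the canal-maintenance pool, for a payoff of 130.33.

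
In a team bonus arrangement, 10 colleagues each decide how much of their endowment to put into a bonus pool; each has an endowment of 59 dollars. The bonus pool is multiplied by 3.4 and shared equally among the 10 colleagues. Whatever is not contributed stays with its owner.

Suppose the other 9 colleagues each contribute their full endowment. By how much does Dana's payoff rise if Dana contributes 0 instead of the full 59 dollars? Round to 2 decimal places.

38.94 dollars

Switching from a contribution of 59 to 0 lets Dana keep an extra 59 dollars, but lowers the bonus pool by 59, which costs Dana their own share of that drop: 3.4/10 × 59 = 20.06.
Net gain = 59 − 20.06 = 38.94. The private return per contributed unit (0.3400) is below 1, so free-riding is indeed the best response regardless of what the others do.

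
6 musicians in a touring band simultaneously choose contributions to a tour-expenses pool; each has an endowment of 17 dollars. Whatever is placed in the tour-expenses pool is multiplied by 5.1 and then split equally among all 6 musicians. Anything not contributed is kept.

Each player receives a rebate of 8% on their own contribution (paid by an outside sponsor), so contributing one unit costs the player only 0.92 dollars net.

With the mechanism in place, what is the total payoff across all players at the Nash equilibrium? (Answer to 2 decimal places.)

102.00 dollars

With the mechanism, a contributed unit returns (5.1/6) / 0.92 = 0.9239 per unit of net cost — still below 1 — so contributing 0 remains dominant for every player.
Everyone keeps their endowment and the group total is 6 × 17 = 102.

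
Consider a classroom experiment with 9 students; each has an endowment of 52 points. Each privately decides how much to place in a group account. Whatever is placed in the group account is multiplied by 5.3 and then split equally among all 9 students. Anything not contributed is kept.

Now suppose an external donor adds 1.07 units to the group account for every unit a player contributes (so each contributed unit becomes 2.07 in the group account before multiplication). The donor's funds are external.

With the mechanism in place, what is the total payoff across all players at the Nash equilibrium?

The effective private return per unit is now 5.3 × 2.07 / 9 = 1.2190 > 1, so every player's dominant strategy flips to full contribution.
At the Nash equilibrium everyone contributes 52. Group total payoff = 5.3 × 2.07 × 468 = 5134.43.

5134.43 points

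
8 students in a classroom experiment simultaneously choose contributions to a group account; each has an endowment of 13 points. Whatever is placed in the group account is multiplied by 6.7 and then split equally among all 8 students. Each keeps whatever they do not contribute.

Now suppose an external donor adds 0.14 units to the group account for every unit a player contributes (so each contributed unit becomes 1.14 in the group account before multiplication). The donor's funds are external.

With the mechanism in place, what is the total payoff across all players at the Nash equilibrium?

With the mechanism, a contributed unit returns 6.7 × 1.14 / 8 = 0.9548 per unit of net cost — still below 1 — so contributing 0 remains dominant for every player.
Everyone keeps their endowment and the group total is 8 × 13 = 104.

104.00 points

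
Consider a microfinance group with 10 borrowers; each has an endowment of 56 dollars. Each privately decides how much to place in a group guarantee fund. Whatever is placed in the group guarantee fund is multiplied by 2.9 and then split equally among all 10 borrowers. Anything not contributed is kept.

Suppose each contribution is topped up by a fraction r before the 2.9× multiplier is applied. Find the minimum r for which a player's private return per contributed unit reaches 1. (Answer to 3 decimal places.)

With matching at rate r, one contributed unit becomes (1 + r) in the group guarantee fund and returns 2.9 × (1 + r) / 10 to the contributor.
Setting this equal to 1: 1 + r = 10/2.9 = 3.4483.
So the minimum matching rate is r = 3.4483 − 1 = 2.448.

2.448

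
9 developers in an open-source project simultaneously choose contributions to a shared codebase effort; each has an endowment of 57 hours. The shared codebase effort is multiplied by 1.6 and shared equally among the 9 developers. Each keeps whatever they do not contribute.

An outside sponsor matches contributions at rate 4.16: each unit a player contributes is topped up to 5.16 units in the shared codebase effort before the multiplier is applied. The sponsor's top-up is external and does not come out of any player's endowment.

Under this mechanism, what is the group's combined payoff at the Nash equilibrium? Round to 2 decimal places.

With the mechanism, a contributed unit returns 1.6 × 5.16 / 9 = 0.9173 per unit of net cost — still below 1 — so contributing 0 remains dominant for every player.
Everyone keeps their endowment and the group total is 9 × 57 = 513.

513.00 hours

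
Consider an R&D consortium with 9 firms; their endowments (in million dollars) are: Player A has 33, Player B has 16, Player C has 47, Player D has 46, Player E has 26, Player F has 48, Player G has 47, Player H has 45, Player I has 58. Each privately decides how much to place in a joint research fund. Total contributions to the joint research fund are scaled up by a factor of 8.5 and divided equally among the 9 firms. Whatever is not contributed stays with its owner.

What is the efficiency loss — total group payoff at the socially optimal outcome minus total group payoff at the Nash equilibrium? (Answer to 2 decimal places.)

2745.00 million dollars

The private return per contributed unit is 8.5/9 = 0.9444 < 1 for every player regardless of endowment, so the Nash equilibrium is zero contribution and the group total is Σ E_j = 33 + 16 + 47 + 46 + 26 + 48 + 47 + 45 + 58 = 366.
Each contributed unit returns 8.500 to the group, so the social optimum is full contribution by everyone: group total = 8.500 × 366 = 3111.00.
Efficiency loss = (8.500 − 1) × 366 = 2745.00.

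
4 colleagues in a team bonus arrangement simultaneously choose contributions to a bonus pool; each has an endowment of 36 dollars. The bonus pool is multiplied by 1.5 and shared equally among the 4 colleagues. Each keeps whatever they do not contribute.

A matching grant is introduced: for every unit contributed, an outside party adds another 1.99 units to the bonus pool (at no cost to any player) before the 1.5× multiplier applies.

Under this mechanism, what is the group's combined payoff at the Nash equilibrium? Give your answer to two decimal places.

645.84 dollars

With the mechanism, a contributed unit returns 1.5 × 2.99 / 4 = 1.1213 per unit of net cost to the contributor — now above 1 — so contributing fully is weakly dominant for every player.
At the Nash equilibrium everyone contributes 36. Group total payoff = 1.5 × 2.99 × 144 = 645.84.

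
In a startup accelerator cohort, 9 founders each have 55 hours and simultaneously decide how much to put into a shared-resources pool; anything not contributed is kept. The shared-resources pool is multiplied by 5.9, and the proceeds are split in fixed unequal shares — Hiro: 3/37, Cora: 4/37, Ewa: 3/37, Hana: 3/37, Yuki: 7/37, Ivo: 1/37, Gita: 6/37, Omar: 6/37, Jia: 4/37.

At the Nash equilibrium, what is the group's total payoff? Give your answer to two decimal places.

For player j, contributing a unit is worthwhile iff 5.9 × (j's share) ≥ 1, i.e. iff j's share is at least 0.1695.
The only share above 0.1695 is Yuki's 7/37, contributing 55; the remaining 8 contribute 0. Total contributed: 55.
The shared-resources pool pays out 5.9 × 55 = 324.50 in total (split across the unequal shares, but the aggregate is all that matters for the group sum).
The 8 free-riders keep 55 each, adding 440. Group total = 440 + 324.50 = 764.50.

764.50 hours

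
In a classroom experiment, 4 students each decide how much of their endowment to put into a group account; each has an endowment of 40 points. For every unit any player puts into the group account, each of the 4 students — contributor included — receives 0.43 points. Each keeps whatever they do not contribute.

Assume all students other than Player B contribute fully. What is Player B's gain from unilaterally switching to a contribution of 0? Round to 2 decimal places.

22.80 points

Switching from a contribution of 40 to 0 lets Player B keep an extra 40 points, but lowers the group account by 40, which costs Player B their own share of that drop: 0.43 × 40 = 17.20.
Net gain = 40 − 17.20 = 22.80. The private return per contributed unit (0.43) is below 1, so free-riding is indeed the best response regardless of what the others do.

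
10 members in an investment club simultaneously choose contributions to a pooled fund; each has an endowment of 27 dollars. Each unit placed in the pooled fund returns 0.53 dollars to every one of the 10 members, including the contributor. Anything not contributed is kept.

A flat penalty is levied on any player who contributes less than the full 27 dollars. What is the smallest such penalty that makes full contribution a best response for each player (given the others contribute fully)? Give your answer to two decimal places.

12.69 dollars

Given the others contribute fully, the best deviation is to contribute 0 (any partial contribution still incurs the fine and gives up units whose private return 0.53 is below 1).
Deviating from 27 to 0 saves 27 dollars but forfeits the deviator's share of the drop in the pooled fund: 0.53 × 27 = 14.31.
So the deviation gain is 27 − 14.31 = 12.69, and the fine must be at least 12.69 dollars to wipe it out.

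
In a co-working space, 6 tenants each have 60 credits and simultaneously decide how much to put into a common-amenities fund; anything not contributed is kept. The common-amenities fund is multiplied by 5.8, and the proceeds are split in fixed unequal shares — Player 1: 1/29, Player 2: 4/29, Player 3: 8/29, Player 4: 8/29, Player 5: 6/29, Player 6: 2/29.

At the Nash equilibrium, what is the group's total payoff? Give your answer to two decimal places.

1224.00 credits

A player with share s gets back 5.8·s per unit contributed, so full contribution is dominant for anyone with s > 1/5.8 = 0.1724 and zero contribution is dominant for anyone below.
Player 3, Player 4 and Player 5 are above the threshold, contributing 60 each; the remaining 3 contribute 0. Total contributed: 180.
The common-amenities fund pays out 5.8 × 180 = 1044.00 in total (split across the unequal shares, but the aggregate is all that matters for the group sum).
The 3 free-riders keep 60 each, adding 180. Group total = 180 + 1044.00 = 1224.00.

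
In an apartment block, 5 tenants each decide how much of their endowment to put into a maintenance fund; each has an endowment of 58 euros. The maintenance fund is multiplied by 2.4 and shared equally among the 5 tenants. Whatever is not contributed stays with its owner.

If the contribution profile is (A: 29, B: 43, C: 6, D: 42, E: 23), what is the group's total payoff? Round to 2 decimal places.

490.20 euros

Total contributed: 29 + 43 + 6 + 42 + 23 = 143; total kept: 5 × 58 − 143 = 147.
The maintenance fund pays out 2.4 × 143 = 343.20 in aggregate.
Group total = 147 + 343.20 = 490.20.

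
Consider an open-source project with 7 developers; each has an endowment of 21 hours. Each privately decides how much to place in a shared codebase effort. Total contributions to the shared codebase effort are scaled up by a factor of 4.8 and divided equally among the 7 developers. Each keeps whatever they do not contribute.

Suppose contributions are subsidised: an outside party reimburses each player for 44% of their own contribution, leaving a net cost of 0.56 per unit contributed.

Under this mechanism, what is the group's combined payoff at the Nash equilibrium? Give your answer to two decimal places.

The effective private return per unit is now (4.8/7) / 0.56 = 1.2245 > 1, so every player's dominant strategy flips to full contribution.
At the Nash equilibrium everyone contributes 21. Group total payoff = 7 × (21 × 0.44 + 4.8 × 21) = 770.28.

770.28 hours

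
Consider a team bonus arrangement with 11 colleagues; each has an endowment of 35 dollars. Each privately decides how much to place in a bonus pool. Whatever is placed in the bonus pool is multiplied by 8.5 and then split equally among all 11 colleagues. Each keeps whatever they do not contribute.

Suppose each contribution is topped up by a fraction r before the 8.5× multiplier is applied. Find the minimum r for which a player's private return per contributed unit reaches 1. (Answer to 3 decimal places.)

0.294

With matching at rate r, one contributed unit becomes (1 + r) in the bonus pool and returns 8.5 × (1 + r) / 11 to the contributor.
Setting this equal to 1: 1 + r = 11/8.5 = 1.2941.
So the minimum matching rate is r = 1.2941 − 1 = 0.294.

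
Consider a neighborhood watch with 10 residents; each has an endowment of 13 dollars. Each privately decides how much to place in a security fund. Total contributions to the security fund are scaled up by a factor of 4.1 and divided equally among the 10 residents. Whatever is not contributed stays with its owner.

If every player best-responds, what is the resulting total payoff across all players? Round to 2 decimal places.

Each contributed unit returns 4.1/10 = 0.4100 to its contributor — below 1 — so contributing 0 is dominant for every player. At the Nash equilibrium everyone keeps their 13, and the group total is 10 × 13 = 130.

130.00 dollars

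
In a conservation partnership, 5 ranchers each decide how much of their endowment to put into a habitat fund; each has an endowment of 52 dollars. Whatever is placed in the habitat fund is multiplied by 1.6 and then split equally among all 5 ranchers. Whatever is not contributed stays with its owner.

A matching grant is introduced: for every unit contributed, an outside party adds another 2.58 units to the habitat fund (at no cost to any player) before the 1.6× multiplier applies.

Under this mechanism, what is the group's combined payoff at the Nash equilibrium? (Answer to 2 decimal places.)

1489.28 dollars

Under the mechanism each unit contributed yields 1.6 × 3.58 / 5 = 1.1456 back to its contributor per unit of net cost, which exceeds 1, making full contribution the dominant choice for everyone.
So the Nash equilibrium is full contribution by all 5; the group earns 1.6 × 3.58 × 260 = 1489.28.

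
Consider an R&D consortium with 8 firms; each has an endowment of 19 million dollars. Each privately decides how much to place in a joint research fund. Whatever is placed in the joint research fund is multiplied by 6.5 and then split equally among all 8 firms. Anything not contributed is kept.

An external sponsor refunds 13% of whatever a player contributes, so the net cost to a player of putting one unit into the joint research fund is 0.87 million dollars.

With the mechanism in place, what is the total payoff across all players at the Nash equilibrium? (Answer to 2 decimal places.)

The effective private return is (6.5/8) / 0.87 = 0.9339, which is still under 1, so the mechanism doesn't change anyone's dominant strategy: zero contribution.
At the Nash equilibrium no one contributes; group total payoff = 8 × 19 = 152.

152.00 million dollars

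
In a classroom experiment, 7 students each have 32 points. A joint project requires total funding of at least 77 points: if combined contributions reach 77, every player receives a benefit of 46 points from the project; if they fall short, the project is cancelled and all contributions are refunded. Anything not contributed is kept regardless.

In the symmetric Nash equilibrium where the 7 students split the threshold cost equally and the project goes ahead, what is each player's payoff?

Equal share of the threshold: 77/7 = 11.
At this profile no one gains by cutting their contribution: any cut drops the total below 77, the project is cancelled, contributions are refunded, and the deviator ends with 32, which is less than 32 − 11 + 46 = 67. Contributing more than 11 just wastes the excess. So contributing exactly 11 is a best response.
Each player's payoff: 32 − 11 + 46 = 67.

67 points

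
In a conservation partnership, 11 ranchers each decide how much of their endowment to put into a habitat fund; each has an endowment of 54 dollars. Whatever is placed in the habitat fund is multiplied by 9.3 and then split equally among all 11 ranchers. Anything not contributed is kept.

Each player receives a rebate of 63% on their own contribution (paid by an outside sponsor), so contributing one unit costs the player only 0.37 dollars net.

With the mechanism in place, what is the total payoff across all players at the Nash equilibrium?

5898.42 dollars

The effective private return per unit is now (9.3/11) / 0.37 = 2.2850 > 1, so every player's dominant strategy flips to full contribution.
So the Nash equilibrium is full contribution by all 11; the group earns 11 × (54 × 0.63 + 9.3 × 54) = 5898.42.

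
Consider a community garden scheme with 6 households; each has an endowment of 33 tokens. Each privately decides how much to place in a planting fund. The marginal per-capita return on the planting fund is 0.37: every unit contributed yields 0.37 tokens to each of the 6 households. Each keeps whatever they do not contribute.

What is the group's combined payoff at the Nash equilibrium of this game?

The private return per contributed unit is 0.37 < 1, so contributing 0 is dominant for every player. At the Nash equilibrium everyone keeps their 33, and the group total is 6 × 33 = 198.

198.00 tokens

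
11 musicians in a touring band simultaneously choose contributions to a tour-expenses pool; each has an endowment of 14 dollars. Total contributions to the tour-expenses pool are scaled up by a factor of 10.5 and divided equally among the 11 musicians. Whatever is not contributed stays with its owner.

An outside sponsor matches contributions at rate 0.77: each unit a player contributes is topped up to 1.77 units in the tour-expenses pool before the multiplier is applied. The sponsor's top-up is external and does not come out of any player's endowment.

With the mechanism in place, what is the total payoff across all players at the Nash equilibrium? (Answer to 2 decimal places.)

2862.09 dollars

Under the mechanism each unit contributed yields 10.5 × 1.77 / 11 = 1.6895 back to its contributor per unit of net cost, which exceeds 1, making full contribution the dominant choice for everyone.
At the Nash equilibrium everyone contributes 14. Group total payoff = 10.5 × 1.77 × 154 = 2862.09.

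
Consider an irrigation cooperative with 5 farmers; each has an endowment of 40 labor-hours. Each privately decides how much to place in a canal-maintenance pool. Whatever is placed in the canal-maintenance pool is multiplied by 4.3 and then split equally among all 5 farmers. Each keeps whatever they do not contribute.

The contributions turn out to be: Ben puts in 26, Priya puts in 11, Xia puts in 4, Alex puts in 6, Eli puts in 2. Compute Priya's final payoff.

71.14 labor-hours

Total contributed: 26 + 11 + 4 + 6 + 2 = 49.
Each receives 4.3 × 49 / 5 = 42.14 from the canal-maintenance pool.
Priya keeps 40 − 11 = 29, so Priya's payoff is 29 + 42.14 = 71.14.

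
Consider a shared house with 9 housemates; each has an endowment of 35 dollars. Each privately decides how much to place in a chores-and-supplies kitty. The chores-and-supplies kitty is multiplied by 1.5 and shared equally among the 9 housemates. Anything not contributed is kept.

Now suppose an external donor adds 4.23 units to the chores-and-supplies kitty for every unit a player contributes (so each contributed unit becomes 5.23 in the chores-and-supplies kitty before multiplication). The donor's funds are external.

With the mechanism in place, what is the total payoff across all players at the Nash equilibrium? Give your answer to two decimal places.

315.00 dollars

Even with the mechanism, each unit contributed returns only 1.5 × 5.23 / 9 = 0.8717 per unit of net cost, so contributing nothing is still dominant.
At the Nash equilibrium no one contributes; group total payoff = 9 × 35 = 315.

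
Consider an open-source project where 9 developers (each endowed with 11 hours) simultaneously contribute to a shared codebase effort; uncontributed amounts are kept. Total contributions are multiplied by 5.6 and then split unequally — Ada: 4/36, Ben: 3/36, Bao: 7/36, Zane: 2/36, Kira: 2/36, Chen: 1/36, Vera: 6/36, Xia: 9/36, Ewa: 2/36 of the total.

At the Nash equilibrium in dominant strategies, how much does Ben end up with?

21.27 hours

For player j, contributing a unit is worthwhile iff 5.6 × (j's share) ≥ 1, i.e. iff j's share is at least 0.1786.
Bao and Xia are above the threshold, contributing 11 each; the remaining 7 contribute 0. Total contributed: 22.
Ben keeps 11 and receives 5.6 × 22 × 3/36 = 10.27 from the shared codebase effort, for a payoff of 21.27.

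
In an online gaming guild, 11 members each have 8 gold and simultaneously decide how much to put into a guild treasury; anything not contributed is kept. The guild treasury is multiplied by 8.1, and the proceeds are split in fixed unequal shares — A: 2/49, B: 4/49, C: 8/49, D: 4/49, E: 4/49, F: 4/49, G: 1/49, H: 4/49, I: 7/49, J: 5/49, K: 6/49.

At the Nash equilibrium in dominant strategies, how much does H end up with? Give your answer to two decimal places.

Each unit j contributes comes back to j as 8.1 × (j's share), so j prefers to contribute only if that share exceeds 1/8.1 = 0.1235; otherwise keeping the unit dominates.
The shares above 0.1235 belong to C and I, contributing 8 each; the remaining 9 contribute 0. Total contributed: 16.
H keeps 8 and receives 8.1 × 16 × 4/49 = 10.58 from the guild treasury, for a payoff of 18.58.

18.58 gold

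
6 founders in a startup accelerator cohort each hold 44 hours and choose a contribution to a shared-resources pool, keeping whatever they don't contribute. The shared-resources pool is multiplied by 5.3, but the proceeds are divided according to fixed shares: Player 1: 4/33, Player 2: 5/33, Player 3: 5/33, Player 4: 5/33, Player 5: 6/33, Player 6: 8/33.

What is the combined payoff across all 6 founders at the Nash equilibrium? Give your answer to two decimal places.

For player j, contributing a unit is worthwhile iff 5.3 × (j's share) ≥ 1, i.e. iff j's share is at least 0.1887.
Only Player 6 (8/33) clears that bar, contributing 44; the remaining 5 contribute 0. Total contributed: 44.
The shared-resources pool pays out 5.3 × 44 = 233.20 in total (split across the unequal shares, but the aggregate is all that matters for the group sum).
The 5 free-riders keep 44 each, adding 220. Group total = 220 + 233.20 = 453.20.

453.20 hours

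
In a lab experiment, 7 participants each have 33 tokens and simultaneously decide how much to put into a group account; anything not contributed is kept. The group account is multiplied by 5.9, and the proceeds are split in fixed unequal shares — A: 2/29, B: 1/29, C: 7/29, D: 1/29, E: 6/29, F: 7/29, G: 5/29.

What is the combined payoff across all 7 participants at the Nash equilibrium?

Player j's private return per contributed unit is 5.9 × (j's share). Contributing is weakly dominant for j when that share is at least 1/5.9 = 0.1695, and contributing 0 is dominant otherwise.
The shares above 0.1695 belong to C, E, F and G, contributing 33 each; the remaining 3 contribute 0. Total contributed: 132.
The group account pays out 5.9 × 132 = 778.80 in total (split across the unequal shares, but the aggregate is all that matters for the group sum).
The 3 free-riders keep 33 each, adding 99. Group total = 99 + 778.80 = 877.80.

877.80 tokens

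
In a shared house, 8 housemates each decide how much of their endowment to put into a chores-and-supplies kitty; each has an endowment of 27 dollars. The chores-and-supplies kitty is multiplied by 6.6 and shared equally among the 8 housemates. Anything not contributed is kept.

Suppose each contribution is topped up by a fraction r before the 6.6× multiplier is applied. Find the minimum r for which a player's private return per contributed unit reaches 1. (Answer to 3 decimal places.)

With matching at rate r, one contributed unit becomes (1 + r) in the chores-and-supplies kitty and returns 6.6 × (1 + r) / 8 to the contributor.
Setting this equal to 1: 1 + r = 8/6.6 = 1.2121.
So the minimum matching rate is r = 1.2121 − 1 = 0.212.

0.212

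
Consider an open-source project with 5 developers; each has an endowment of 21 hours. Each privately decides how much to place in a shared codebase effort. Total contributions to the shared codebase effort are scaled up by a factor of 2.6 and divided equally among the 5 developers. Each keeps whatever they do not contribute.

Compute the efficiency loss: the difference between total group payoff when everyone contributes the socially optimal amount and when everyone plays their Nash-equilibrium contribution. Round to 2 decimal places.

168.00 hours

Each contributed unit returns 2.6/5 = 0.5200 to its contributor — below 1 — so contributing 0 is dominant for every player. At the Nash equilibrium everyone keeps their 21, and the group total is 5 × 21 = 105.
Each contributed unit returns 2.600 to the group as a whole (0.5200 to each of 5 players), which exceeds 1, so the social optimum is full contribution: group total = 2.600 × 105 = 273.00.
Efficiency loss = 273.00 − 105 = 168.00.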